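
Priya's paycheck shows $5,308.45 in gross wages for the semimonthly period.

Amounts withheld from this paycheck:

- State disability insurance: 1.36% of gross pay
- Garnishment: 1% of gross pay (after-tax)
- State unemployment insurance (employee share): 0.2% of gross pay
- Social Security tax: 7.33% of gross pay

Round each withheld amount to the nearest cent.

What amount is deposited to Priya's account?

Social Security tax: $5,308.45 × 0.0733 = $389.11
State unemployment insurance (employee share): $5,308.45 × 0.002 = $10.62
State disability insurance: $5,308.45 × 0.0136 = $72.19
Garnishment: $5,308.45 × 0.01 = $53.08
Total deductions = $389.11 + $10.62 + $72.19 + $53.08 = $525.00
Net pay = $5,308.45 − $525.00 = $4,783.45

$4,783.45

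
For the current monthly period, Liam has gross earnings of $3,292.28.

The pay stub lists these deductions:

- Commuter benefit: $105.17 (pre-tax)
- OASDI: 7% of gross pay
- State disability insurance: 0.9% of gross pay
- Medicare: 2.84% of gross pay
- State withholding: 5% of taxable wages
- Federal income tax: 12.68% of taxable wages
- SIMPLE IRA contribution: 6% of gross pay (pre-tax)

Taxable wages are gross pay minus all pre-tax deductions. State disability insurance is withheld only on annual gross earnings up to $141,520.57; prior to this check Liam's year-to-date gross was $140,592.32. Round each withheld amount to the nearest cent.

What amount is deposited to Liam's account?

$2,128.70

Commuter benefit: $105.17
SIMPLE IRA contribution: $3,292.28 × 0.06 = $197.54
Pre-tax total = $105.17 + $197.54 = $302.71
Taxable wages = $3,292.28 − $302.71 = $2,989.57
Federal income tax: $2,989.57 × 0.1268 = $379.08
State withholding: $2,989.57 × 0.05 = $149.48
Medicare: $3,292.28 × 0.0284 = $93.50
State disability insurance: only $141,520.57 − $140,592.32 = $928.25 of this check is subject → $928.25 × 0.009 = $8.35
OASDI: $3,292.28 × 0.07 = $230.46
Total deductions = $105.17 + $197.54 + $379.08 + $149.48 + $93.50 + $8.35 + $230.46 = $1,163.58
Net pay = $3,292.28 − $1,163.58 = $2,128.70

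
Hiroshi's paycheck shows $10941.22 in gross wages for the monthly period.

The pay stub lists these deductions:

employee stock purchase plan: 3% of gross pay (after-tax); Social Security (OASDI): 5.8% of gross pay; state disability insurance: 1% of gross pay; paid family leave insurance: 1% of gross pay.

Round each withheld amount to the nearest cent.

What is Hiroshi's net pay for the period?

Paid family leave insurance: $10941.22 × 0.01 = $109.41
State disability insurance: $10941.22 × 0.01 = $109.41
Social Security (OASDI): $10941.22 × 0.058 = $634.59
Employee stock purchase plan: $10941.22 × 0.03 = $328.24
Total deductions = $109.41 + $109.41 + $634.59 + $328.24 = $1181.65
Net pay = $10941.22 − $1181.65 = $9759.57

$9759.57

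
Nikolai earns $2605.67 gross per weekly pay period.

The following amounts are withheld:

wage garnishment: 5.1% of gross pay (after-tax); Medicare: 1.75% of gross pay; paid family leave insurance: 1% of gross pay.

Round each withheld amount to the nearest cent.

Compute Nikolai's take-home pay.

$2401.12

Paid family leave insurance: $2605.67 × 0.01 = $26.06
Medicare: $2605.67 × 0.0175 = $45.60
Wage garnishment: $2605.67 × 0.051 = $132.89
Total deductions = $26.06 + $45.60 + $132.89 = $204.55
Net pay = $2605.67 − $204.55 = $2401.12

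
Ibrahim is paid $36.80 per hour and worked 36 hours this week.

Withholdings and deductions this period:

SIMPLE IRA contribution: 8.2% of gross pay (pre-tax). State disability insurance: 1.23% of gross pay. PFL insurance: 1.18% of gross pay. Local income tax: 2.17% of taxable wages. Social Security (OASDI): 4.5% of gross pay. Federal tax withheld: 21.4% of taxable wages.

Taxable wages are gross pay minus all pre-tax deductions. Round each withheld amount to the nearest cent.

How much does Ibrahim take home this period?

$837.97

Gross pay: 36 × $36.80 = $1,324.80
SIMPLE IRA contribution: $1,324.80 × 0.082 = $108.63
Taxable wages = $1,324.80 − $108.63 = $1,216.17
Local income tax: $1,216.17 × 0.0217 = $26.39
Federal tax withheld: $1,216.17 × 0.214 = $260.26
PFL insurance: $1,324.80 × 0.0118 = $15.63
Social Security (OASDI): $1,324.80 × 0.045 = $59.62
State disability insurance: $1,324.80 × 0.0123 = $16.30
Total deductions = $108.63 + $26.39 + $260.26 + $15.63 + $59.62 + $16.30 = $486.83
Net pay = $1,324.80 − $486.83 = $837.97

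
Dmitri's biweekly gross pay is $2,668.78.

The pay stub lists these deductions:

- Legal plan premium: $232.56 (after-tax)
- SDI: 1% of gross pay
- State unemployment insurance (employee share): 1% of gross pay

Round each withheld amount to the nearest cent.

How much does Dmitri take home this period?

$2,382.84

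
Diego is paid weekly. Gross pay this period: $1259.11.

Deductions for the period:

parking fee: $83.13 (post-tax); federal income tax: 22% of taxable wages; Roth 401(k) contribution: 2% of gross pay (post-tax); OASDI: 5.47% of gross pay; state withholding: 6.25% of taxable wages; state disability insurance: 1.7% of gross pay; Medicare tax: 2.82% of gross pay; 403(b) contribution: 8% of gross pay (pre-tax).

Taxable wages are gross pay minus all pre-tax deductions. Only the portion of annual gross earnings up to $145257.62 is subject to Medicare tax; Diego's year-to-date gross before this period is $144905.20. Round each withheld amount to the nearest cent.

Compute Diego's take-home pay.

403(b) contribution: $1259.11 × 0.08 = $100.73
Taxable wages = $1259.11 − $100.73 = $1158.38
Federal income tax: $1158.38 × 0.22 = $254.84
State withholding: $1158.38 × 0.0625 = $72.40
Medicare tax: only $145257.62 − $144905.20 = $352.42 of this check is subject → $352.42 × 0.0282 = $9.94
State disability insurance: $1259.11 × 0.017 = $21.40
OASDI: $1259.11 × 0.0547 = $68.87
Parking fee: $83.13
Roth 401(k) contribution: $1259.11 × 0.02 = $25.18
Total deductions = $100.73 + $254.84 + $72.40 + $9.94 + $21.40 + $68.87 + $83.13 + $25.18 = $636.49
Net pay = $1259.11 − $636.49 = $622.62

$622.62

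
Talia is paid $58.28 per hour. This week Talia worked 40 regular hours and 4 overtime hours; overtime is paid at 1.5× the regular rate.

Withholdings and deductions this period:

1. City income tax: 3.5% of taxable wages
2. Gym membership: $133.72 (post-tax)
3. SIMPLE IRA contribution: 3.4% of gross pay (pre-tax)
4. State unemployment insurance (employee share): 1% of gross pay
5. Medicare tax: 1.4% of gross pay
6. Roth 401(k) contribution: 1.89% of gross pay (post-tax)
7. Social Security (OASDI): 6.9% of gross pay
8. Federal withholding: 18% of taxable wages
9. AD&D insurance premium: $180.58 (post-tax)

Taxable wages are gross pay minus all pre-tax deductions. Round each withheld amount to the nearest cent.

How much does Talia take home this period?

$1,418.65

Regular pay: 40 × $58.28 = $2,331.20
Overtime pay: 4 × $58.28 × 1.5 = $349.68
Gross pay = $2,331.20 + $349.68 = $2,680.88
SIMPLE IRA contribution: $2,680.88 × 0.034 = $91.15
Taxable wages = $2,680.88 − $91.15 = $2,589.73
Federal withholding: $2,589.73 × 0.18 = $466.15
City income tax: $2,589.73 × 0.035 = $90.64
State unemployment insurance (employee share): $2,680.88 × 0.01 = $26.81
Social Security (OASDI): $2,680.88 × 0.069 = $184.98
Medicare tax: $2,680.88 × 0.014 = $37.53
Gym membership: $133.72
Roth 401(k) contribution: $2,680.88 × 0.0189 = $50.67
AD&D insurance premium: $180.58
Total deductions = $91.15 + $466.15 + $90.64 + $26.81 + $184.98 + $37.53 + $133.72 + $50.67 + $180.58 = $1,262.23
Net pay = $2,680.88 − $1,262.23 = $1,418.65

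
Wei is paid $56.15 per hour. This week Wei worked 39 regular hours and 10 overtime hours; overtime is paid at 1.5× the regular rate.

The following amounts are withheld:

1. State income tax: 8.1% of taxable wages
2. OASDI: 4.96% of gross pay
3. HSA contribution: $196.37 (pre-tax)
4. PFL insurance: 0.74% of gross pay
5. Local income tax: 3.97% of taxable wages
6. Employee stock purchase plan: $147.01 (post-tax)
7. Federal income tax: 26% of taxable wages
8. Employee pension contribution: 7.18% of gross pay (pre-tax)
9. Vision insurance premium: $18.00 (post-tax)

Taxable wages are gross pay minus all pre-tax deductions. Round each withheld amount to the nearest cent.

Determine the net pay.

Regular pay: 39 × $56.15 = $2189.85
Overtime pay: 10 × $56.15 × 1.5 = $842.25
Gross pay = $2189.85 + $842.25 = $3032.10
HSA contribution: $196.37
Employee pension contribution: $3032.10 × 0.0718 = $217.70
Pre-tax total = $196.37 + $217.70 = $414.07
Taxable wages = $3032.10 − $414.07 = $2618.03
Federal income tax: $2618.03 × 0.26 = $680.69
State income tax: $2618.03 × 0.081 = $212.06
Local income tax: $2618.03 × 0.0397 = $103.94
OASDI: $3032.10 × 0.0496 = $150.39
PFL insurance: $3032.10 × 0.0074 = $22.44
Employee stock purchase plan: $147.01
Vision insurance premium: $18.00
Total deductions = $196.37 + $217.70 + $680.69 + $212.06 + $103.94 + $150.39 + $22.44 + $147.01 + $18.00 = $1748.60
Net pay = $3032.10 − $1748.60 = $1283.50

$1283.50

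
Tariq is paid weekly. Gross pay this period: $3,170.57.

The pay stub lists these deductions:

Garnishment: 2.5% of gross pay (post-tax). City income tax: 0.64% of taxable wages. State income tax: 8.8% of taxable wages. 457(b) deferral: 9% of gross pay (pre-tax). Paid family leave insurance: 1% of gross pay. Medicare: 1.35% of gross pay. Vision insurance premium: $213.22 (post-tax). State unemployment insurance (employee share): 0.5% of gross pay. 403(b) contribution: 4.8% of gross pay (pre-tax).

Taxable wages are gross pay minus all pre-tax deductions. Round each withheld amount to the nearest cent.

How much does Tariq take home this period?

$2,092.19

457(b) deferral: $3,170.57 × 0.09 = $285.35
403(b) contribution: $3,170.57 × 0.048 = $152.19
Pre-tax total = $285.35 + $152.19 = $437.54
Taxable wages = $3,170.57 − $437.54 = $2,733.03
City income tax: $2,733.03 × 0.0064 = $17.49
State income tax: $2,733.03 × 0.088 = $240.51
State unemployment insurance (employee share): $3,170.57 × 0.005 = $15.85
Paid family leave insurance: $3,170.57 × 0.01 = $31.71
Medicare: $3,170.57 × 0.0135 = $42.80
Garnishment: $3,170.57 × 0.025 = $79.26
Vision insurance premium: $213.22
Total deductions = $285.35 + $152.19 + $17.49 + $240.51 + $15.85 + $31.71 + $42.80 + $79.26 + $213.22 = $1,078.38
Net pay = $3,170.57 − $1,078.38 = $2,092.19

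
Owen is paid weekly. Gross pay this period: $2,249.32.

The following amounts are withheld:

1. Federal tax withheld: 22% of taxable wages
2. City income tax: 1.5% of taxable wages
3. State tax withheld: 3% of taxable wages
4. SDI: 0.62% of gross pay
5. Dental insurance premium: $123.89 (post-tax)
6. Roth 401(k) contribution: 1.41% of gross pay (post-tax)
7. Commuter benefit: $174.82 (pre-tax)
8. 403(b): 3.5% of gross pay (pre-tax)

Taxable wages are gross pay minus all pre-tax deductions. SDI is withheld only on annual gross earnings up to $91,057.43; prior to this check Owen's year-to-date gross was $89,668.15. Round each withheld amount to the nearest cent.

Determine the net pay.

403(b): $2,249.32 × 0.035 = $78.73
Commuter benefit: $174.82
Pre-tax total = $78.73 + $174.82 = $253.55
Taxable wages = $2,249.32 − $253.55 = $1,995.77
State tax withheld: $1,995.77 × 0.03 = $59.87
Federal tax withheld: $1,995.77 × 0.22 = $439.07
City income tax: $1,995.77 × 0.015 = $29.94
SDI: only $91,057.43 − $89,668.15 = $1,389.28 of this check is subject → $1,389.28 × 0.0062 = $8.61
Dental insurance premium: $123.89
Roth 401(k) contribution: $2,249.32 × 0.0141 = $31.72
Total deductions = $78.73 + $174.82 + $59.87 + $439.07 + $29.94 + $8.61 + $123.89 + $31.72 = $946.65
Net pay = $2,249.32 − $946.65 = $1,302.67

$1,302.67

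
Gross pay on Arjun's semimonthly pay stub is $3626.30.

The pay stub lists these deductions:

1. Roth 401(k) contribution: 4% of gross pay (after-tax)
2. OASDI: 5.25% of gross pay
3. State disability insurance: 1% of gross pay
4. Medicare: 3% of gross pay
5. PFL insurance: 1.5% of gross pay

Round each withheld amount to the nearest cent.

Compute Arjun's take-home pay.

$3091.43

State disability insurance: $3626.30 × 0.01 = $36.26
Medicare: $3626.30 × 0.03 = $108.79
PFL insurance: $3626.30 × 0.015 = $54.39
OASDI: $3626.30 × 0.0525 = $190.38
Roth 401(k) contribution: $3626.30 × 0.04 = $145.05
Total deductions = $36.26 + $108.79 + $54.39 + $190.38 + $145.05 = $534.87
Net pay = $3626.30 − $534.87 = $3091.43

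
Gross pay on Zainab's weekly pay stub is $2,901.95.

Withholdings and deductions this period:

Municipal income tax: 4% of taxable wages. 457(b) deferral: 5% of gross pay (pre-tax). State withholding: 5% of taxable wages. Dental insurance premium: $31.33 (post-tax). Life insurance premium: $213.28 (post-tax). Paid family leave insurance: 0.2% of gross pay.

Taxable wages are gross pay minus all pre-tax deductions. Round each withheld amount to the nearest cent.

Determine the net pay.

457(b) deferral: $2,901.95 × 0.05 = $145.10
Taxable wages = $2,901.95 − $145.10 = $2,756.85
State withholding: $2,756.85 × 0.05 = $137.84
Municipal income tax: $2,756.85 × 0.04 = $110.27
Paid family leave insurance: $2,901.95 × 0.002 = $5.80
Dental insurance premium: $31.33
Life insurance premium: $213.28
Total deductions = $145.10 + $137.84 + $110.27 + $5.80 + $31.33 + $213.28 = $643.62
Net pay = $2,901.95 − $643.62 = $2,258.33

$2,258.33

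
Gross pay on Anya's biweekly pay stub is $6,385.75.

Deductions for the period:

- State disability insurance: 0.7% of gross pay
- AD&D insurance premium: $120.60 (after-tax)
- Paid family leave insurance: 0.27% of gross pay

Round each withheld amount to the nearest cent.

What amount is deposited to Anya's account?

$6,203.21

Paid family leave insurance: $6,385.75 × 0.0027 = $17.24
State disability insurance: $6,385.75 × 0.007 = $44.70
AD&D insurance premium: $120.60
Total deductions = $17.24 + $44.70 + $120.60 = $182.54
Net pay = $6,385.75 − $182.54 = $6,203.21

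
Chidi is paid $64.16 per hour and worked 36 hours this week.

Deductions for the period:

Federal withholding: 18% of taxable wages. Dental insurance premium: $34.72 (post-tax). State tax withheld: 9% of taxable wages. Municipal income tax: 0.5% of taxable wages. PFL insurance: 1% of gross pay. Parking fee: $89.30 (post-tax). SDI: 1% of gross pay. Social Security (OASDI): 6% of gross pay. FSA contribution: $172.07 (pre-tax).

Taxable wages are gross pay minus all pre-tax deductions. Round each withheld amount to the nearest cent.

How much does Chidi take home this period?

Gross pay: 36 × $64.16 = $2,309.76
FSA contribution: $172.07
Taxable wages = $2,309.76 − $172.07 = $2,137.69
Municipal income tax: $2,137.69 × 0.005 = $10.69
Federal withholding: $2,137.69 × 0.18 = $384.78
State tax withheld: $2,137.69 × 0.09 = $192.39
SDI: $2,309.76 × 0.01 = $23.10
PFL insurance: $2,309.76 × 0.01 = $23.10
Social Security (OASDI): $2,309.76 × 0.06 = $138.59
Dental insurance premium: $34.72
Parking fee: $89.30
Total deductions = $172.07 + $10.69 + $384.78 + $192.39 + $23.10 + $23.10 + $138.59 + $34.72 + $89.30 = $1,068.74
Net pay = $2,309.76 − $1,068.74 = $1,241.02

$1,241.02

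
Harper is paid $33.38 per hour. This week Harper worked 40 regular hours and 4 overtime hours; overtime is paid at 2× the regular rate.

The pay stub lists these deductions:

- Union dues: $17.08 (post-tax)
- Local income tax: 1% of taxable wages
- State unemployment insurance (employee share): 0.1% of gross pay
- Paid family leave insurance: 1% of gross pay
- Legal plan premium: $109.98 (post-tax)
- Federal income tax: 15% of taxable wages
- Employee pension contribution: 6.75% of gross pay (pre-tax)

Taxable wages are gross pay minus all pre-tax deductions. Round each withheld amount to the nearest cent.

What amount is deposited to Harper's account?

$1,110.36

Regular pay: 40 × $33.38 = $1,335.20
Overtime pay: 4 × $33.38 × 2 = $267.04
Gross pay = $1,335.20 + $267.04 = $1,602.24
Employee pension contribution: $1,602.24 × 0.0675 = $108.15
Taxable wages = $1,602.24 − $108.15 = $1,494.09
Local income tax: $1,494.09 × 0.01 = $14.94
Federal income tax: $1,494.09 × 0.15 = $224.11
State unemployment insurance (employee share): $1,602.24 × 0.001 = $1.60
Paid family leave insurance: $1,602.24 × 0.01 = $16.02
Union dues: $17.08
Legal plan premium: $109.98
Total deductions = $108.15 + $14.94 + $224.11 + $1.60 + $16.02 + $17.08 + $109.98 = $491.88
Net pay = $1,602.24 − $491.88 = $1,110.36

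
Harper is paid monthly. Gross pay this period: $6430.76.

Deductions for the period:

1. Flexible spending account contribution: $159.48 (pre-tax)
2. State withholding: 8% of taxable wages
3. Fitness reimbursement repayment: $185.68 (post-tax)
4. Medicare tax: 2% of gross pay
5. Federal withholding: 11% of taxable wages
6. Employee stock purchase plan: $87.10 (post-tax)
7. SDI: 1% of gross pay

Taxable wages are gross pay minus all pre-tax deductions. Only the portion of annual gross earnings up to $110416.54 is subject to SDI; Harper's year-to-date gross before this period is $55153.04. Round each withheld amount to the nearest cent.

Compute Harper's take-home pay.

$4614.03

Flexible spending account contribution: $159.48
Taxable wages = $6430.76 − $159.48 = $6271.28
State withholding: $6271.28 × 0.08 = $501.70
Federal withholding: $6271.28 × 0.11 = $689.84
Medicare tax: $6430.76 × 0.02 = $128.62
SDI: cap not yet reached, full $6430.76 is subject → $6430.76 × 0.01 = $64.31
Fitness reimbursement repayment: $185.68
Employee stock purchase plan: $87.10
Total deductions = $159.48 + $501.70 + $689.84 + $128.62 + $64.31 + $185.68 + $87.10 = $1816.73
Net pay = $6430.76 − $1816.73 = $4614.03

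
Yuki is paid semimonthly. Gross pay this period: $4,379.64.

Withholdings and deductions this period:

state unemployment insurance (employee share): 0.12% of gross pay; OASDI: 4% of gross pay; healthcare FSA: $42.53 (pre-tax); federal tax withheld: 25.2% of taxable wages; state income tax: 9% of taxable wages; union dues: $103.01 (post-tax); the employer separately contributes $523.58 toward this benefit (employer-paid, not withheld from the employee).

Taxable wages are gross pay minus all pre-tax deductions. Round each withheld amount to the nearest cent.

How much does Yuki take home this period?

$2,570.36

Healthcare FSA: $42.53
Taxable wages = $4,379.64 − $42.53 = $4,337.11
Federal tax withheld: $4,337.11 × 0.252 = $1,092.95
State income tax: $4,337.11 × 0.09 = $390.34
OASDI: $4,379.64 × 0.04 = $175.19
State unemployment insurance (employee share): $4,379.64 × 0.0012 = $5.26
Union dues: $103.01
(Employer's $523.58 toward union dues is not withheld from the employee.)
Total deductions = $42.53 + $1,092.95 + $390.34 + $175.19 + $5.26 + $103.01 = $1,809.28
Net pay = $4,379.64 − $1,809.28 = $2,570.36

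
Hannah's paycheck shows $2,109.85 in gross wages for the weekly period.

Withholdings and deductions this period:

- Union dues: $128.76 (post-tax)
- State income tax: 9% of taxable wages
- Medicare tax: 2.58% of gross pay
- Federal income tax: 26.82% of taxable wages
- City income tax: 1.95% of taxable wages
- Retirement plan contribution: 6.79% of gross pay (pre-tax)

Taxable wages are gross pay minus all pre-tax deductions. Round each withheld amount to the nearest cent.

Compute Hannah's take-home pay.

$1,040.62

Retirement plan contribution: $2,109.85 × 0.0679 = $143.26
Taxable wages = $2,109.85 − $143.26 = $1,966.59
Federal income tax: $1,966.59 × 0.2682 = $527.44
City income tax: $1,966.59 × 0.0195 = $38.35
State income tax: $1,966.59 × 0.09 = $176.99
Medicare tax: $2,109.85 × 0.0258 = $54.43
Union dues: $128.76
Total deductions = $143.26 + $527.44 + $38.35 + $176.99 + $54.43 + $128.76 = $1,069.23
Net pay = $2,109.85 − $1,069.23 = $1,040.62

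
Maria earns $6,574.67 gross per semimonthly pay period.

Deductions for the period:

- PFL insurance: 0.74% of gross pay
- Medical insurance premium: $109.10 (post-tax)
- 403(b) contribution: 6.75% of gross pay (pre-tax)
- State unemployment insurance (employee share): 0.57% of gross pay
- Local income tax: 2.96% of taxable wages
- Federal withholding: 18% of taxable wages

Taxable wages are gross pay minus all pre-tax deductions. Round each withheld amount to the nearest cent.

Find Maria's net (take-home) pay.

$4,650.62

403(b) contribution: $6,574.67 × 0.0675 = $443.79
Taxable wages = $6,574.67 − $443.79 = $6,130.88
Federal withholding: $6,130.88 × 0.18 = $1,103.56
Local income tax: $6,130.88 × 0.0296 = $181.47
PFL insurance: $6,574.67 × 0.0074 = $48.65
State unemployment insurance (employee share): $6,574.67 × 0.0057 = $37.48
Medical insurance premium: $109.10
Total deductions = $443.79 + $1,103.56 + $181.47 + $48.65 + $37.48 + $109.10 = $1,924.05
Net pay = $6,574.67 − $1,924.05 = $4,650.62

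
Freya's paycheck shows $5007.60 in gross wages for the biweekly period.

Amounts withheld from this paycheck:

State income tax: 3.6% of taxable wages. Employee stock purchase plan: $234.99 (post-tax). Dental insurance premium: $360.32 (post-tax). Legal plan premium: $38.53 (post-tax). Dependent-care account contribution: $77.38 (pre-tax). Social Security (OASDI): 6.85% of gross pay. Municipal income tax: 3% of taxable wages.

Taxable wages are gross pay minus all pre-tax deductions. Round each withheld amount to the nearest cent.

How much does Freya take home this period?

$3627.96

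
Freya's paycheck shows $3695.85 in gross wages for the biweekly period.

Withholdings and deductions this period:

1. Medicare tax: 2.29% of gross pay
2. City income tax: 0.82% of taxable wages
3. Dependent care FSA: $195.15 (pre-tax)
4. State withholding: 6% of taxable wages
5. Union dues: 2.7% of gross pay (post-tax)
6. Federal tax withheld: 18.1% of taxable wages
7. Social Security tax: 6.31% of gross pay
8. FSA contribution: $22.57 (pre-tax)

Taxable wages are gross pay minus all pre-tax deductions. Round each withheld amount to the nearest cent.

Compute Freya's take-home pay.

FSA contribution: $22.57
Dependent care FSA: $195.15
Pre-tax total = $22.57 + $195.15 = $217.72
Taxable wages = $3695.85 − $217.72 = $3478.13
State withholding: $3478.13 × 0.06 = $208.69
City income tax: $3478.13 × 0.0082 = $28.52
Federal tax withheld: $3478.13 × 0.181 = $629.54
Social Security tax: $3695.85 × 0.0631 = $233.21
Medicare tax: $3695.85 × 0.0229 = $84.63
Union dues: $3695.85 × 0.027 = $99.79
Total deductions = $22.57 + $195.15 + $208.69 + $28.52 + $629.54 + $233.21 + $84.63 + $99.79 = $1502.10
Net pay = $3695.85 − $1502.10 = $2193.75

$2193.75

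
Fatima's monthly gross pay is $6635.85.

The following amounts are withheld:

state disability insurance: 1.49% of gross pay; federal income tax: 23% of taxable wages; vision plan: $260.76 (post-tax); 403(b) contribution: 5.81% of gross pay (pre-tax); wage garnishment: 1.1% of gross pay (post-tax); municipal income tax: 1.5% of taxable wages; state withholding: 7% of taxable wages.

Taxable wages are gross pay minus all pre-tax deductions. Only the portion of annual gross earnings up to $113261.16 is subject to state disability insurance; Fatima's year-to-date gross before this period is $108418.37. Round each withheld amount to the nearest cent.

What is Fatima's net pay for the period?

403(b) contribution: $6635.85 × 0.0581 = $385.54
Taxable wages = $6635.85 − $385.54 = $6250.31
Federal income tax: $6250.31 × 0.23 = $1437.57
Municipal income tax: $6250.31 × 0.015 = $93.75
State withholding: $6250.31 × 0.07 = $437.52
State disability insurance: only $113261.16 − $108418.37 = $4842.79 of this check is subject → $4842.79 × 0.0149 = $72.16
Vision plan: $260.76
Wage garnishment: $6635.85 × 0.011 = $72.99
Total deductions = $385.54 + $1437.57 + $93.75 + $437.52 + $72.16 + $260.76 + $72.99 = $2760.29
Net pay = $6635.85 − $2760.29 = $3875.56

$3875.56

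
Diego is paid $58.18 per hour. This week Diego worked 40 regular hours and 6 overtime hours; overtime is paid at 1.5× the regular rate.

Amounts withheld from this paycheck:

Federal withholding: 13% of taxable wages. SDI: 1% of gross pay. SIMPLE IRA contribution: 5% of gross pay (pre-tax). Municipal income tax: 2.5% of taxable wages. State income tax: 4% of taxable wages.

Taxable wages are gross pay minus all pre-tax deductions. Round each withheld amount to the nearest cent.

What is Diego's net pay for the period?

Regular pay: 40 × $58.18 = $2,327.20
Overtime pay: 6 × $58.18 × 1.5 = $523.62
Gross pay = $2,327.20 + $523.62 = $2,850.82
SIMPLE IRA contribution: $2,850.82 × 0.05 = $142.54
Taxable wages = $2,850.82 − $142.54 = $2,708.28
Federal withholding: $2,708.28 × 0.13 = $352.08
Municipal income tax: $2,708.28 × 0.025 = $67.71
State income tax: $2,708.28 × 0.04 = $108.33
SDI: $2,850.82 × 0.01 = $28.51
Total deductions = $142.54 + $352.08 + $67.71 + $108.33 + $28.51 = $699.17
Net pay = $2,850.82 − $699.17 = $2,151.65

$2,151.65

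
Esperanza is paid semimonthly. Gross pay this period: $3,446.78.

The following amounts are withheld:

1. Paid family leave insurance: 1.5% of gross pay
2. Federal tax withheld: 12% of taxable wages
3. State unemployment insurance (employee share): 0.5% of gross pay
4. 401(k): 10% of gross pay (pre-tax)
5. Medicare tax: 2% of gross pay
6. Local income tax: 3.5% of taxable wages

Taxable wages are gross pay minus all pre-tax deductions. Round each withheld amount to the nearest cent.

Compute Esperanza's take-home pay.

$2,483.41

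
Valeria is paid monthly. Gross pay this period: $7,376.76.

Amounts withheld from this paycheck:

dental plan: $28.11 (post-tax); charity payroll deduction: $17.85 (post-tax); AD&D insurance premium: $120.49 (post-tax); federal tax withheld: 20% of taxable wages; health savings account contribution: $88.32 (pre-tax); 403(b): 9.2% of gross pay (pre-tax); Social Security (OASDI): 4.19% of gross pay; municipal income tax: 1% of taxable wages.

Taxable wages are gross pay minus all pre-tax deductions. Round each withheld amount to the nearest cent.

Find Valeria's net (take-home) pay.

403(b): $7,376.76 × 0.092 = $678.66
Health savings account contribution: $88.32
Pre-tax total = $678.66 + $88.32 = $766.98
Taxable wages = $7,376.76 − $766.98 = $6,609.78
Municipal income tax: $6,609.78 × 0.01 = $66.10
Federal tax withheld: $6,609.78 × 0.2 = $1,321.96
Social Security (OASDI): $7,376.76 × 0.0419 = $309.09
AD&D insurance premium: $120.49
Dental plan: $28.11
Charity payroll deduction: $17.85
Total deductions = $678.66 + $88.32 + $66.10 + $1,321.96 + $309.09 + $120.49 + $28.11 + $17.85 = $2,630.58
Net pay = $7,376.76 − $2,630.58 = $4,746.18

$4,746.18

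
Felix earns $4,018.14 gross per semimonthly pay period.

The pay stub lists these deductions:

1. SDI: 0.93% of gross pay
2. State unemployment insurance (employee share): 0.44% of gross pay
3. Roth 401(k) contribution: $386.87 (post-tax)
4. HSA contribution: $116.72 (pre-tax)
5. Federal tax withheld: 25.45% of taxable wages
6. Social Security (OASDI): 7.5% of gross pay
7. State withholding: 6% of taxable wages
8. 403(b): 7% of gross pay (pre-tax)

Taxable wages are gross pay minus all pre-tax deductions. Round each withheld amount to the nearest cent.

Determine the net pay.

403(b): $4,018.14 × 0.07 = $281.27
HSA contribution: $116.72
Pre-tax total = $281.27 + $116.72 = $397.99
Taxable wages = $4,018.14 − $397.99 = $3,620.15
State withholding: $3,620.15 × 0.06 = $217.21
Federal tax withheld: $3,620.15 × 0.2545 = $921.33
SDI: $4,018.14 × 0.0093 = $37.37
Social Security (OASDI): $4,018.14 × 0.075 = $301.36
State unemployment insurance (employee share): $4,018.14 × 0.0044 = $17.68
Roth 401(k) contribution: $386.87
Total deductions = $281.27 + $116.72 + $217.21 + $921.33 + $37.37 + $301.36 + $17.68 + $386.87 = $2,279.81
Net pay = $4,018.14 − $2,279.81 = $1,738.33

$1,738.33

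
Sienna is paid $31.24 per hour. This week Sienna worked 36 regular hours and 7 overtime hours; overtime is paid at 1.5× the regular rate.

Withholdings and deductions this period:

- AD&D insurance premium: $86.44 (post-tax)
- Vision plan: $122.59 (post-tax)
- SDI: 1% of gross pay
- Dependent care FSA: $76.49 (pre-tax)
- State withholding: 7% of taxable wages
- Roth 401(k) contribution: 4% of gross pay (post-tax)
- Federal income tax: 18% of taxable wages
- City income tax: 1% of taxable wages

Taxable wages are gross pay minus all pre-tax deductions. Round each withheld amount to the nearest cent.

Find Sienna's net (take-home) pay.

$736.70

Regular pay: 36 × $31.24 = $1124.64
Overtime pay: 7 × $31.24 × 1.5 = $328.02
Gross pay = $1124.64 + $328.02 = $1452.66
Dependent care FSA: $76.49
Taxable wages = $1452.66 − $76.49 = $1376.17
City income tax: $1376.17 × 0.01 = $13.76
Federal income tax: $1376.17 × 0.18 = $247.71
State withholding: $1376.17 × 0.07 = $96.33
SDI: $1452.66 × 0.01 = $14.53
Vision plan: $122.59
Roth 401(k) contribution: $1452.66 × 0.04 = $58.11
AD&D insurance premium: $86.44
Total deductions = $76.49 + $13.76 + $247.71 + $96.33 + $14.53 + $122.59 + $58.11 + $86.44 = $715.96
Net pay = $1452.66 − $715.96 = $736.70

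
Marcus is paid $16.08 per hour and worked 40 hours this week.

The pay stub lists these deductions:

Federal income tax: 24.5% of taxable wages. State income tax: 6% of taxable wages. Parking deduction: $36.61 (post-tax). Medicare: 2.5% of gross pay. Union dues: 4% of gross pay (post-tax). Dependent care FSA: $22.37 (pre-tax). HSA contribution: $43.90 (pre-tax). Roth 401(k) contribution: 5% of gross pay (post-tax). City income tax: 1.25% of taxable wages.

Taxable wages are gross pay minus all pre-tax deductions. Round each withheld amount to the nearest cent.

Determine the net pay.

$283.17

Gross pay: 40 × $16.08 = $643.20
Dependent care FSA: $22.37
HSA contribution: $43.90
Pre-tax total = $22.37 + $43.90 = $66.27
Taxable wages = $643.20 − $66.27 = $576.93
Federal income tax: $576.93 × 0.245 = $141.35
State income tax: $576.93 × 0.06 = $34.62
City income tax: $576.93 × 0.0125 = $7.21
Medicare: $643.20 × 0.025 = $16.08
Parking deduction: $36.61
Union dues: $643.20 × 0.04 = $25.73
Roth 401(k) contribution: $643.20 × 0.05 = $32.16
Total deductions = $22.37 + $43.90 + $141.35 + $34.62 + $7.21 + $16.08 + $36.61 + $25.73 + $32.16 = $360.03
Net pay = $643.20 − $360.03 = $283.17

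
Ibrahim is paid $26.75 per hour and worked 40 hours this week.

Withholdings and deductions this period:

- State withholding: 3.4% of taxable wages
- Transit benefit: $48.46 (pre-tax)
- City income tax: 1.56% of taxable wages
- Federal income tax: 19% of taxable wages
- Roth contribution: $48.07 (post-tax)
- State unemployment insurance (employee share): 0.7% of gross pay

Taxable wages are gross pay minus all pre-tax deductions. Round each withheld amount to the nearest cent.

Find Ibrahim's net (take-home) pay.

Gross pay: 40 × $26.75 = $1,070.00
Transit benefit: $48.46
Taxable wages = $1,070.00 − $48.46 = $1,021.54
City income tax: $1,021.54 × 0.0156 = $15.94
State withholding: $1,021.54 × 0.034 = $34.73
Federal income tax: $1,021.54 × 0.19 = $194.09
State unemployment insurance (employee share): $1,070.00 × 0.007 = $7.49
Roth contribution: $48.07
Total deductions = $48.46 + $15.94 + $34.73 + $194.09 + $7.49 + $48.07 = $348.78
Net pay = $1,070.00 − $348.78 = $721.22

$721.22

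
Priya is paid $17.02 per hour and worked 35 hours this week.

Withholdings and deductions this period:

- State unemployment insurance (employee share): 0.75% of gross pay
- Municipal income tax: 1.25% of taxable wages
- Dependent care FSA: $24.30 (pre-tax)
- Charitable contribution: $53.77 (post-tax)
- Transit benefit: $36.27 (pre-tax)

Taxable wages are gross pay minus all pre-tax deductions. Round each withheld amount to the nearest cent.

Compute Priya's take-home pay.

Gross pay: 35 × $17.02 = $595.70
Dependent care FSA: $24.30
Transit benefit: $36.27
Pre-tax total = $24.30 + $36.27 = $60.57
Taxable wages = $595.70 − $60.57 = $535.13
Municipal income tax: $535.13 × 0.0125 = $6.69
State unemployment insurance (employee share): $595.70 × 0.0075 = $4.47
Charitable contribution: $53.77
Total deductions = $24.30 + $36.27 + $6.69 + $4.47 + $53.77 = $125.50
Net pay = $595.70 − $125.50 = $470.20

$470.20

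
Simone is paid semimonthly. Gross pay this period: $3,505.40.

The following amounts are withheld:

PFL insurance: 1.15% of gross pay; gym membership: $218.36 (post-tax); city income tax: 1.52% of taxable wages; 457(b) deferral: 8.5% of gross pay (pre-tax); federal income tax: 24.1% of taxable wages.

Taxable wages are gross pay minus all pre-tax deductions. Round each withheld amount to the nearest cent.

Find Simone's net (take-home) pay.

457(b) deferral: $3,505.40 × 0.085 = $297.96
Taxable wages = $3,505.40 − $297.96 = $3,207.44
Federal income tax: $3,207.44 × 0.241 = $772.99
City income tax: $3,207.44 × 0.0152 = $48.75
PFL insurance: $3,505.40 × 0.0115 = $40.31
Gym membership: $218.36
Total deductions = $297.96 + $772.99 + $48.75 + $40.31 + $218.36 = $1,378.37
Net pay = $3,505.40 − $1,378.37 = $2,127.03

$2,127.03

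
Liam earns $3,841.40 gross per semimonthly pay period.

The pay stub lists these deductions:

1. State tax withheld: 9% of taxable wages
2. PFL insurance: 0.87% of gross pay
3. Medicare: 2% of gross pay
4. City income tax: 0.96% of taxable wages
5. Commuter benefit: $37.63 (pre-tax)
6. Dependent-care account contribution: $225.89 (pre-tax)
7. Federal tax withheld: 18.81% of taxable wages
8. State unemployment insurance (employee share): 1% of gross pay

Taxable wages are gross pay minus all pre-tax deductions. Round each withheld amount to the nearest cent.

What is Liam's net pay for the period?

$2,399.86

Commuter benefit: $37.63
Dependent-care account contribution: $225.89
Pre-tax total = $37.63 + $225.89 = $263.52
Taxable wages = $3,841.40 − $263.52 = $3,577.88
City income tax: $3,577.88 × 0.0096 = $34.35
Federal tax withheld: $3,577.88 × 0.1881 = $673.00
State tax withheld: $3,577.88 × 0.09 = $322.01
State unemployment insurance (employee share): $3,841.40 × 0.01 = $38.41
PFL insurance: $3,841.40 × 0.0087 = $33.42
Medicare: $3,841.40 × 0.02 = $76.83
Total deductions = $37.63 + $225.89 + $34.35 + $673.00 + $322.01 + $38.41 + $33.42 + $76.83 = $1,441.54
Net pay = $3,841.40 − $1,441.54 = $2,399.86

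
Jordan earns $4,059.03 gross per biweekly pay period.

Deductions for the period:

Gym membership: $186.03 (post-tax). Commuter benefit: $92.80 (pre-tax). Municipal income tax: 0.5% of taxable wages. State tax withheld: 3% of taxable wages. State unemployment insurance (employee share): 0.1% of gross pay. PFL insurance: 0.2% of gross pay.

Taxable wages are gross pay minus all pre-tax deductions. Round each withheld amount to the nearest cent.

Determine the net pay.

$3,629.20

Commuter benefit: $92.80
Taxable wages = $4,059.03 − $92.80 = $3,966.23
Municipal income tax: $3,966.23 × 0.005 = $19.83
State tax withheld: $3,966.23 × 0.03 = $118.99
State unemployment insurance (employee share): $4,059.03 × 0.001 = $4.06
PFL insurance: $4,059.03 × 0.002 = $8.12
Gym membership: $186.03
Total deductions = $92.80 + $19.83 + $118.99 + $4.06 + $8.12 + $186.03 = $429.83
Net pay = $4,059.03 − $429.83 = $3,629.20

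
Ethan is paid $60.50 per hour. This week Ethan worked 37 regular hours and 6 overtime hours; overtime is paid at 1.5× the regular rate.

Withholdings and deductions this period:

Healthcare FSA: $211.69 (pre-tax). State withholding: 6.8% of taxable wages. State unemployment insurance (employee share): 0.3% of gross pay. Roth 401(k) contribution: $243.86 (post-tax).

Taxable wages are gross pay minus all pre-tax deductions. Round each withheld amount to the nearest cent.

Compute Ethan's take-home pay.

$2,144.25

Regular pay: 37 × $60.50 = $2,238.50
Overtime pay: 6 × $60.50 × 1.5 = $544.50
Gross pay = $2,238.50 + $544.50 = $2,783.00
Healthcare FSA: $211.69
Taxable wages = $2,783.00 − $211.69 = $2,571.31
State withholding: $2,571.31 × 0.068 = $174.85
State unemployment insurance (employee share): $2,783.00 × 0.003 = $8.35
Roth 401(k) contribution: $243.86
Total deductions = $211.69 + $174.85 + $8.35 + $243.86 = $638.75
Net pay = $2,783.00 − $638.75 = $2,144.25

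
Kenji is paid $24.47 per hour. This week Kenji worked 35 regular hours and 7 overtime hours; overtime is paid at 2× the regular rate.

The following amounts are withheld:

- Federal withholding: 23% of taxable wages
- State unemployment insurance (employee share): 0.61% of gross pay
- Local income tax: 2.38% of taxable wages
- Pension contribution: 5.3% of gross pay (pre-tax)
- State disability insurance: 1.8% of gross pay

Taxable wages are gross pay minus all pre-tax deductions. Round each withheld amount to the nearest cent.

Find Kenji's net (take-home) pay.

$818.41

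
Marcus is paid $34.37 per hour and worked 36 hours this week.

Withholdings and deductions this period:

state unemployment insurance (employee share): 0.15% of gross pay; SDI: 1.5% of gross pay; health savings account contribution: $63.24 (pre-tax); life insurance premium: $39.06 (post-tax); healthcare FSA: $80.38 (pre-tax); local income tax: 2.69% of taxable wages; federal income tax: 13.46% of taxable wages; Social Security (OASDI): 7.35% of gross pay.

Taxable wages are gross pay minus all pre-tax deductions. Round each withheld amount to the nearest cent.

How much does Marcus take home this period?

$766.65

Gross pay: 36 × $34.37 = $1,237.32
Healthcare FSA: $80.38
Health savings account contribution: $63.24
Pre-tax total = $80.38 + $63.24 = $143.62
Taxable wages = $1,237.32 − $143.62 = $1,093.70
Local income tax: $1,093.70 × 0.0269 = $29.42
Federal income tax: $1,093.70 × 0.1346 = $147.21
Social Security (OASDI): $1,237.32 × 0.0735 = $90.94
State unemployment insurance (employee share): $1,237.32 × 0.0015 = $1.86
SDI: $1,237.32 × 0.015 = $18.56
Life insurance premium: $39.06
Total deductions = $80.38 + $63.24 + $29.42 + $147.21 + $90.94 + $1.86 + $18.56 + $39.06 = $470.67
Net pay = $1,237.32 − $470.67 = $766.65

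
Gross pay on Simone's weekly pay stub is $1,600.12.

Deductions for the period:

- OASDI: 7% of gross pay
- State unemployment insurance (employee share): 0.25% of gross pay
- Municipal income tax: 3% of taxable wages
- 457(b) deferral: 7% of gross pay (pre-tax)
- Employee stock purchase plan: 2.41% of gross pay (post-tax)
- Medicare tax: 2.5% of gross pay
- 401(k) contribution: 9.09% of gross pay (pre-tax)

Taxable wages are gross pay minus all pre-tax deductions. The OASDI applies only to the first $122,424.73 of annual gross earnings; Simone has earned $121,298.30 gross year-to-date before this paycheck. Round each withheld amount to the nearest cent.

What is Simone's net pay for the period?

$1,140.97

457(b) deferral: $1,600.12 × 0.07 = $112.01
401(k) contribution: $1,600.12 × 0.0909 = $145.45
Pre-tax total = $112.01 + $145.45 = $257.46
Taxable wages = $1,600.12 − $257.46 = $1,342.66
Municipal income tax: $1,342.66 × 0.03 = $40.28
State unemployment insurance (employee share): $1,600.12 × 0.0025 = $4.00
OASDI: only $122,424.73 − $121,298.30 = $1,126.43 of this check is subject → $1,126.43 × 0.07 = $78.85
Medicare tax: $1,600.12 × 0.025 = $40.00
Employee stock purchase plan: $1,600.12 × 0.0241 = $38.56
Total deductions = $112.01 + $145.45 + $40.28 + $4.00 + $78.85 + $40.00 + $38.56 = $459.15
Net pay = $1,600.12 − $459.15 = $1,140.97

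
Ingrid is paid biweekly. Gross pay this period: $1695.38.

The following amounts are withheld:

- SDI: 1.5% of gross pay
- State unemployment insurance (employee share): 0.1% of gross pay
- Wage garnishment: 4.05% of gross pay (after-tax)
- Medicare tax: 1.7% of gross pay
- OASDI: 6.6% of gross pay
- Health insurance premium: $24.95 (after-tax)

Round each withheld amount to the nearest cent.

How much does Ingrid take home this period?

State unemployment insurance (employee share): $1695.38 × 0.001 = $1.70
Medicare tax: $1695.38 × 0.017 = $28.82
SDI: $1695.38 × 0.015 = $25.43
OASDI: $1695.38 × 0.066 = $111.90
Health insurance premium: $24.95
Wage garnishment: $1695.38 × 0.0405 = $68.66
Total deductions = $1.70 + $28.82 + $25.43 + $111.90 + $24.95 + $68.66 = $261.46
Net pay = $1695.38 − $261.46 = $1433.92

$1433.92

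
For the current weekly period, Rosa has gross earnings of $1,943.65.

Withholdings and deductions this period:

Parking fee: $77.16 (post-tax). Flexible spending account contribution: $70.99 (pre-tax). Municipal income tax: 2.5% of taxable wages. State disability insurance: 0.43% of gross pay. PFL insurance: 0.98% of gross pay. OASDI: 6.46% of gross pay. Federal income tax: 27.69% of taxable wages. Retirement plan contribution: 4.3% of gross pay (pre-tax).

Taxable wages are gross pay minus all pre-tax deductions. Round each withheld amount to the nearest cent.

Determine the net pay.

$1,018.82

Flexible spending account contribution: $70.99
Retirement plan contribution: $1,943.65 × 0.043 = $83.58
Pre-tax total = $70.99 + $83.58 = $154.57
Taxable wages = $1,943.65 − $154.57 = $1,789.08
Municipal income tax: $1,789.08 × 0.025 = $44.73
Federal income tax: $1,789.08 × 0.2769 = $495.40
State disability insurance: $1,943.65 × 0.0043 = $8.36
OASDI: $1,943.65 × 0.0646 = $125.56
PFL insurance: $1,943.65 × 0.0098 = $19.05
Parking fee: $77.16
Total deductions = $70.99 + $83.58 + $44.73 + $495.40 + $8.36 + $125.56 + $19.05 + $77.16 = $924.83
Net pay = $1,943.65 − $924.83 = $1,018.82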